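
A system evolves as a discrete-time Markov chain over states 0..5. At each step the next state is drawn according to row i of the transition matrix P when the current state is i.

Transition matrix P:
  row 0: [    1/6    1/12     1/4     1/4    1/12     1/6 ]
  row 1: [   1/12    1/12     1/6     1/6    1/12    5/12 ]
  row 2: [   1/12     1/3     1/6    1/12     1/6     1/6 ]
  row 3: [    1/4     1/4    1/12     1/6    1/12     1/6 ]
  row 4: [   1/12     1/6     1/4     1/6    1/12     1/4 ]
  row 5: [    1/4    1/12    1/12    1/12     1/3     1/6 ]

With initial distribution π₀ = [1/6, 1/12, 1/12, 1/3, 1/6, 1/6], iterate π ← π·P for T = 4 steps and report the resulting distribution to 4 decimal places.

t=0: π = [0.1667, 0.0833, 0.0833, 0.3333, 0.1667, 0.1667]
t=1: π = [0.1806, 0.1736, 0.1528, 0.1597, 0.1319, 0.2014]
t=2: π = [0.1586, 0.1591, 0.1626, 0.1522, 0.1464, 0.2211]
t=3: π = [0.1588, 0.1616, 0.1610, 0.1479, 0.1522, 0.2187]
t=4: π = [0.1577, 0.1609, 0.1620, 0.1483, 0.1514, 0.2197]

π = [0.1577, 0.1609, 0.1620, 0.1483, 0.1514, 0.2197]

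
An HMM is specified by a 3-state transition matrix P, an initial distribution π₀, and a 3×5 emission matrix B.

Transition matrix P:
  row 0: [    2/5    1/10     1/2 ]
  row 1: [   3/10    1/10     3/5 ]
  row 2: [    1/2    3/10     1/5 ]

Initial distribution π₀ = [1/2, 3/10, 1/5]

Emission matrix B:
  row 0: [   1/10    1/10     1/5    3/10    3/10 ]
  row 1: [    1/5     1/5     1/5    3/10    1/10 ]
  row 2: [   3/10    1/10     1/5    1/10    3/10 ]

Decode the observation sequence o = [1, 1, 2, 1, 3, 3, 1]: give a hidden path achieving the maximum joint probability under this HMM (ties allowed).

t=0: δ = [5.000e-02, 6.000e-02, 2.000e-02]  (obs o_0=1)
t=1: δ = [2.000e-03, 1.200e-03, 3.600e-03]  ψ = [0, 1, 1]  (obs o_1=1)
t=2: δ = [3.600e-04, 2.160e-04, 2.000e-04]  ψ = [2, 2, 0]  (obs o_2=2)
t=3: δ = [1.440e-05, 1.200e-05, 1.800e-05]  ψ = [0, 2, 0]  (obs o_3=1)
t=4: δ = [2.700e-06, 1.620e-06, 7.200e-07]  ψ = [2, 2, 0]  (obs o_4=3)
t=5: δ = [3.240e-07, 8.100e-08, 1.350e-07]  ψ = [0, 0, 0]  (obs o_5=3)
t=6: δ = [1.296e-08, 8.100e-09, 1.620e-08]  ψ = [0, 2, 0]  (obs o_6=1)
backtrack: best end state = 2; path = [1, 2, 0, 2, 0, 0, 2]

path = [1, 2, 0, 2, 0, 0, 2]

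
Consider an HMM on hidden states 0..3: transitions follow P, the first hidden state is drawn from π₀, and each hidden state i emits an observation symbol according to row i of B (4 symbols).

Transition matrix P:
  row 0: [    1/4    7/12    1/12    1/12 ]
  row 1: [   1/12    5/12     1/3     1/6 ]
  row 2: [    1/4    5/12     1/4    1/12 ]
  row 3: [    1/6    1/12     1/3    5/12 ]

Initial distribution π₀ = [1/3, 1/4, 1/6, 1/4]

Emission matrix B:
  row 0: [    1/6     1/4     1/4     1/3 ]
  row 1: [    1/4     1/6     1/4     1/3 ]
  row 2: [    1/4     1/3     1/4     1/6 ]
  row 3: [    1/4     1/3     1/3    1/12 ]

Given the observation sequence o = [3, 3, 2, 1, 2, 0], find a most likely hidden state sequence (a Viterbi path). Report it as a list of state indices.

path = [0, 1, 1, 2, 1, 1]

t=0: δ = [1.111e-01, 8.333e-02, 2.778e-02, 2.083e-02]  (obs o_0=3)
t=1: δ = [9.259e-03, 2.160e-02, 4.630e-03, 1.157e-03]  ψ = [0, 0, 1, 1]  (obs o_1=3)
t=2: δ = [5.787e-04, 2.251e-03, 1.800e-03, 1.200e-03]  ψ = [0, 1, 1, 1]  (obs o_2=2)
t=3: δ = [1.125e-04, 1.563e-04, 2.501e-04, 1.667e-04]  ψ = [2, 1, 1, 3]  (obs o_3=1)
t=4: δ = [1.563e-05, 2.605e-05, 1.563e-05, 2.315e-05]  ψ = [2, 2, 2, 3]  (obs o_4=2)
t=5: δ = [6.512e-07, 2.713e-06, 2.171e-06, 2.412e-06]  ψ = [0, 1, 1, 3]  (obs o_5=0)
backtrack: best end state = 1; path = [0, 1, 1, 2, 1, 1]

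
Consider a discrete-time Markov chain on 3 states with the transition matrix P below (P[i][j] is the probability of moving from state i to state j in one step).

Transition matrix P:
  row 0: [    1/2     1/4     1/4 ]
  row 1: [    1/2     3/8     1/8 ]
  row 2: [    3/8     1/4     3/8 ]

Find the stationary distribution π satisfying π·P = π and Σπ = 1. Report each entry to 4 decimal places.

π = [0.4694, 0.2857, 0.2449]

Balance equations π_j = Σ_i π_i·P[i][j]:
  π_0 = 1/2·π_0 + 1/2·π_1 + 3/8·π_2
  π_1 = 1/4·π_0 + 3/8·π_1 + 1/4·π_2
  normalize: π_0 + π_1 + π_2 = 1
Solving the linear system gives exactly π = [23/49, 2/7, 12/49].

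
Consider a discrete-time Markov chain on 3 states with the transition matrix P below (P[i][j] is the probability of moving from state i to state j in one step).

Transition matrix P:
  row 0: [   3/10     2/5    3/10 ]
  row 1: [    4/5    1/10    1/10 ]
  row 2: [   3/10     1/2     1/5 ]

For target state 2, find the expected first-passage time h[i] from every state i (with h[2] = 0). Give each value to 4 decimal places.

First-step conditioning: h[2] = 0; for i ≠ 2, h[i] = 1 + Σ_k P[i][k]·h[k].
  h[0] = 1 + 3/10·h[0] + 2/5·h[1]
  h[1] = 1 + 4/5·h[0] + 1/10·h[1]
Solving the 2×2 linear system over states ≠ 2 gives exactly h = [130/31, 150/31, 0] (h[2] = 0 is the target).

h = [4.1935, 4.8387, 0.0000]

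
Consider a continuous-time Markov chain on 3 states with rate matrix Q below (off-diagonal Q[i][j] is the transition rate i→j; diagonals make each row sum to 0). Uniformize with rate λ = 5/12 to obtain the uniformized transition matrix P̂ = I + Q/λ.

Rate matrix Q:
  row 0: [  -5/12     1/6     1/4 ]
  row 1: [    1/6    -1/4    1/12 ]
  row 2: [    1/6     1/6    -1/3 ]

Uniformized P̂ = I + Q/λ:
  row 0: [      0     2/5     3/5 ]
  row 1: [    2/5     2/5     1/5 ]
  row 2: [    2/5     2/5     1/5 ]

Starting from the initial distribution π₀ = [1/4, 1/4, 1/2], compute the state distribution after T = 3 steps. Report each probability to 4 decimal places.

t=0: π = [0.2500, 0.2500, 0.5000]
t=1: π = [0.3000, 0.4000, 0.3000]
t=2: π = [0.2800, 0.4000, 0.3200]
t=3: π = [0.2880, 0.4000, 0.3120]

π = [0.2880, 0.4000, 0.3120]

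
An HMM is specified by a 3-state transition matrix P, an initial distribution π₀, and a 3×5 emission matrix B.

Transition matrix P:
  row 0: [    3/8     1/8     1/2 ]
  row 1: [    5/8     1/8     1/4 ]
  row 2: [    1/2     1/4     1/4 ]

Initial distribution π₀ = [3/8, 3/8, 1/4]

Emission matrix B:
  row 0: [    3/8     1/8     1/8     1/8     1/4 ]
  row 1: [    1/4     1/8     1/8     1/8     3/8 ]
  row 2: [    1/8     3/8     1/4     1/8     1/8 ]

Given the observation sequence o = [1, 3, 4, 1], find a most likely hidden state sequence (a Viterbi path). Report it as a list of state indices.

path = [2, 0, 0, 2]

t=0: δ = [4.688e-02, 4.688e-02, 9.375e-02]  (obs o_0=1)
t=1: δ = [5.859e-03, 2.930e-03, 2.930e-03]  ψ = [2, 2, 0]  (obs o_1=3)
t=2: δ = [5.493e-04, 2.747e-04, 3.662e-04]  ψ = [0, 0, 0]  (obs o_2=4)
t=3: δ = [2.575e-05, 1.144e-05, 1.030e-04]  ψ = [0, 2, 0]  (obs o_3=1)
backtrack: best end state = 2; path = [2, 0, 0, 2]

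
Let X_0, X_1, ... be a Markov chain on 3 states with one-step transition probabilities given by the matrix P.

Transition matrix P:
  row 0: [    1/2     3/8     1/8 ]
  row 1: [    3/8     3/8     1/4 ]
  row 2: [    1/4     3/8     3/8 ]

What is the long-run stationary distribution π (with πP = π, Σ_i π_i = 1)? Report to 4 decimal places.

π = [0.3958, 0.3750, 0.2292]

Balance equations π_j = Σ_i π_i·P[i][j]:
  π_0 = 1/2·π_0 + 3/8·π_1 + 1/4·π_2
  π_1 = 3/8·π_0 + 3/8·π_1 + 3/8·π_2
  normalize: π_0 + π_1 + π_2 = 1
Solving the linear system gives exactly π = [19/48, 3/8, 11/48].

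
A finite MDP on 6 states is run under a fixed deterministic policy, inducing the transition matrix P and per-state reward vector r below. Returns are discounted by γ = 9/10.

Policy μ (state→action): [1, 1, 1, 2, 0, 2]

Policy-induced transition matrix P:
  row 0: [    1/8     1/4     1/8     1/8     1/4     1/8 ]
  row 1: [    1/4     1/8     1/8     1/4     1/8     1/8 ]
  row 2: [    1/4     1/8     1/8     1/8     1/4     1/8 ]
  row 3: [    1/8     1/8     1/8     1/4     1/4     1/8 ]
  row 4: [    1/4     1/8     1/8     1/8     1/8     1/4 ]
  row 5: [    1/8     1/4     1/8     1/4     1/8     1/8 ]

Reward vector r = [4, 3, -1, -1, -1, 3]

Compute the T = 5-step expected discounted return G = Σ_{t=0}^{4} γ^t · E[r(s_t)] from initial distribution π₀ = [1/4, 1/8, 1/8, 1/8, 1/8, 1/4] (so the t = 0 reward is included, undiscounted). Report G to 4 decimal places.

G = 5.4060

t=0: π = [0.2500, 0.1250, 0.1250, 0.1250, 0.1250, 0.2500], E[r] = 1.7500, γ^t·E[r] = 1.750000, running G = 1.750000
t=1: π = [0.1719, 0.1875, 0.1250, 0.1875, 0.1875, 0.1406], E[r] = 1.1719, γ^t·E[r] = 1.054688, running G = 2.804688
t=2: π = [0.1875, 0.1641, 0.1250, 0.1895, 0.1855, 0.1484], E[r] = 1.1875, γ^t·E[r] = 0.961875, running G = 3.766563
t=3: π = [0.1843, 0.1670, 0.1250, 0.1877, 0.1877, 0.1482], E[r] = 1.1824, γ^t·E[r] = 0.861950, running G = 4.628512
t=4: π = [0.1850, 0.1666, 0.1250, 0.1879, 0.1871, 0.1485], E[r] = 1.1850, γ^t·E[r] = 0.777457, running G = 5.405969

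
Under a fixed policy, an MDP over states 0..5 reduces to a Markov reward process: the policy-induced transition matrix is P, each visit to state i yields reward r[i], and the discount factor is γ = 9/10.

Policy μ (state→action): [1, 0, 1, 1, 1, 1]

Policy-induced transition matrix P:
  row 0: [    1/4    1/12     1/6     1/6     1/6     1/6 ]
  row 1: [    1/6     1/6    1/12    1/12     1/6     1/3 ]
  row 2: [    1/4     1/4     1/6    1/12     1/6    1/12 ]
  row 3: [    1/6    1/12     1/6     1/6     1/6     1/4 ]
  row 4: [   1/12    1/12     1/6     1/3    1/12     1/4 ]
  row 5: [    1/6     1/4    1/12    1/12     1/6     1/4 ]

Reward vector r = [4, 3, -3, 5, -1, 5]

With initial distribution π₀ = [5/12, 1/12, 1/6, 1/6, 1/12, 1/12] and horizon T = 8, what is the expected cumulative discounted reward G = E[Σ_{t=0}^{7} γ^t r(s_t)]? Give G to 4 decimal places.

t=0: π = [0.4167, 0.0833, 0.1667, 0.1667, 0.0833, 0.0833], E[r] = 2.5833, γ^t·E[r] = 2.583333, running G = 2.583333
t=1: π = [0.2083, 0.1319, 0.1528, 0.1528, 0.1597, 0.1944], E[r] = 2.3472, γ^t·E[r] = 2.112500, running G = 4.695833
t=2: π = [0.1834, 0.1522, 0.1395, 0.1534, 0.1534, 0.2182], E[r] = 2.4763, γ^t·E[r] = 2.005781, running G = 6.701615
t=3: π = [0.1808, 0.1556, 0.1358, 0.1497, 0.1539, 0.2242], E[r] = 2.4982, γ^t·E[r] = 1.821199, running G = 8.522814
t=4: π = [0.1802, 0.1563, 0.1350, 0.1493, 0.1538, 0.2253], E[r] = 2.5040, γ^t·E[r] = 1.642860, running G = 10.165674
t=5: π = [0.1801, 0.1564, 0.1349, 0.1493, 0.1538, 0.2255], E[r] = 2.5050, γ^t·E[r] = 1.479198, running G = 11.644872
t=6: π = [0.1801, 0.1564, 0.1348, 0.1492, 0.1538, 0.2255], E[r] = 2.5052, γ^t·E[r] = 1.331388, running G = 12.976260
t=7: π = [0.1801, 0.1564, 0.1348, 0.1492, 0.1538, 0.2256], E[r] = 2.5053, γ^t·E[r] = 1.198269, running G = 14.174529

G = 14.1745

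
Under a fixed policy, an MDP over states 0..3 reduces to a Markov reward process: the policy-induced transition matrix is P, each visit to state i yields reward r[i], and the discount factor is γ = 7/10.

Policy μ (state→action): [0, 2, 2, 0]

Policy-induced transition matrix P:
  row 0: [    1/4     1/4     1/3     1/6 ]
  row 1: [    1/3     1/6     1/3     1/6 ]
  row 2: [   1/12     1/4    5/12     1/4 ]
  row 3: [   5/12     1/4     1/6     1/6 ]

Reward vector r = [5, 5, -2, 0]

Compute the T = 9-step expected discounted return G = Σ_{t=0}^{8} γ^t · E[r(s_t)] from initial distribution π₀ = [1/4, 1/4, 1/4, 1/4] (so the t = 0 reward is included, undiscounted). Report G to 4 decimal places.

G = 5.9110

t=0: π = [0.2500, 0.2500, 0.2500, 0.2500], E[r] = 2.0000, γ^t·E[r] = 2.000000, running G = 2.000000
t=1: π = [0.2708, 0.2292, 0.3125, 0.1875], E[r] = 1.8750, γ^t·E[r] = 1.312500, running G = 3.312500
t=2: π = [0.2483, 0.2309, 0.3281, 0.1927], E[r] = 1.7396, γ^t·E[r] = 0.852396, running G = 4.164896
t=3: π = [0.2467, 0.2308, 0.3286, 0.1940], E[r] = 1.7300, γ^t·E[r] = 0.593402, running G = 4.758298
t=4: π = [0.2468, 0.2308, 0.3284, 0.1940], E[r] = 1.7311, γ^t·E[r] = 0.415642, running G = 5.173940
t=5: π = [0.2468, 0.2308, 0.3284, 0.1940], E[r] = 1.7313, γ^t·E[r] = 0.290987, running G = 5.464926
t=6: π = [0.2468, 0.2308, 0.3284, 0.1940], E[r] = 1.7313, γ^t·E[r] = 0.203691, running G = 5.668618
t=7: π = [0.2468, 0.2308, 0.3284, 0.1940], E[r] = 1.7313, γ^t·E[r] = 0.142584, running G = 5.811201
t=8: π = [0.2468, 0.2308, 0.3284, 0.1940], E[r] = 1.7313, γ^t·E[r] = 0.099808, running G = 5.911010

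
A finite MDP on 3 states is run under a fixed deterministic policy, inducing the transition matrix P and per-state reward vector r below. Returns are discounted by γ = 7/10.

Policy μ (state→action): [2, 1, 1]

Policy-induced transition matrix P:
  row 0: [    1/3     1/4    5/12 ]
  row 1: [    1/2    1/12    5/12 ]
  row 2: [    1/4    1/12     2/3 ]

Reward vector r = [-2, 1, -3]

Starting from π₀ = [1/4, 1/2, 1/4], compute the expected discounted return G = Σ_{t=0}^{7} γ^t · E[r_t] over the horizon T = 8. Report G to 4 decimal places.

G = -5.2887

t=0: π = [0.2500, 0.5000, 0.2500], E[r] = -0.7500, γ^t·E[r] = -0.750000, running G = -0.750000
t=1: π = [0.3958, 0.1250, 0.4792], E[r] = -2.1042, γ^t·E[r] = -1.472917, running G = -2.222917
t=2: π = [0.3142, 0.1493, 0.5365], E[r] = -2.0885, γ^t·E[r] = -1.023385, running G = -3.246302
t=3: π = [0.3135, 0.1357, 0.5508], E[r] = -2.1437, γ^t·E[r] = -0.735276, running G = -3.981579
t=4: π = [0.3101, 0.1356, 0.5544], E[r] = -2.1476, γ^t·E[r] = -0.515640, running G = -4.497219
t=5: π = [0.3097, 0.1350, 0.5553], E[r] = -2.1502, γ^t·E[r] = -0.361389, running G = -4.858608
t=6: π = [0.3096, 0.1350, 0.5555], E[r] = -2.1506, γ^t·E[r] = -0.253018, running G = -5.111626
t=7: π = [0.3095, 0.1349, 0.5555], E[r] = -2.1508, γ^t·E[r] = -0.177124, running G = -5.288749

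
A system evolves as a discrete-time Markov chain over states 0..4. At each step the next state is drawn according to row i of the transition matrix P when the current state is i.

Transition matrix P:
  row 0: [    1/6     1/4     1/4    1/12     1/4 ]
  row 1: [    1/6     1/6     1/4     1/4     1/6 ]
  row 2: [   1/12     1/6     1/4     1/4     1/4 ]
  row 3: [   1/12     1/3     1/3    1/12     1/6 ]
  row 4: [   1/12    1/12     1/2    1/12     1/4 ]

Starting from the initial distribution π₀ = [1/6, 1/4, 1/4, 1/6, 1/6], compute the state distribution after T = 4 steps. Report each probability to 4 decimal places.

π = [0.1078, 0.1852, 0.3191, 0.1673, 0.2206]

t=0: π = [0.1667, 0.2500, 0.2500, 0.1667, 0.1667]
t=1: π = [0.1181, 0.1944, 0.3056, 0.1667, 0.2153]
t=2: π = [0.1094, 0.1863, 0.3177, 0.1667, 0.2199]
t=3: π = [0.1080, 0.1852, 0.3189, 0.1673, 0.2206]
t=4: π = [0.1078, 0.1852, 0.3191, 0.1673, 0.2206]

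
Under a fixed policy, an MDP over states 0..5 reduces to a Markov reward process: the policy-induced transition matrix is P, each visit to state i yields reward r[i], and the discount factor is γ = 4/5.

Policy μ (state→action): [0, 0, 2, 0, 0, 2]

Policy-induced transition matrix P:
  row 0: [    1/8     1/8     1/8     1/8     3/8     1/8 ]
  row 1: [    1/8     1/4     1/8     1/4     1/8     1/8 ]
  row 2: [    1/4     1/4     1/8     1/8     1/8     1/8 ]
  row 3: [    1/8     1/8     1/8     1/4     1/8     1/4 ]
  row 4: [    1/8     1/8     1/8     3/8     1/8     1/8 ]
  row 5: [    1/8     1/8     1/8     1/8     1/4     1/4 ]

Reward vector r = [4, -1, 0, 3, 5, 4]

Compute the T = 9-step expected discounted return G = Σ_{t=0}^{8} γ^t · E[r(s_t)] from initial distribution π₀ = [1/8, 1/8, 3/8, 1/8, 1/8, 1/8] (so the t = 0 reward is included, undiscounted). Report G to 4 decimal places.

t=0: π = [0.1250, 0.1250, 0.3750, 0.1250, 0.1250, 0.1250], E[r] = 1.8750, γ^t·E[r] = 1.875000, running G = 1.875000
t=1: π = [0.1719, 0.1875, 0.1250, 0.1875, 0.1719, 0.1563], E[r] = 2.5469, γ^t·E[r] = 2.037500, running G = 3.912500
t=2: π = [0.1406, 0.1641, 0.1250, 0.2148, 0.1875, 0.1680], E[r] = 2.6523, γ^t·E[r] = 1.697500, running G = 5.610000
t=3: π = [0.1406, 0.1611, 0.1250, 0.2192, 0.1812, 0.1729], E[r] = 2.6563, γ^t·E[r] = 1.360000, running G = 6.970000
t=4: π = [0.1406, 0.1608, 0.1250, 0.2178, 0.1818, 0.1740], E[r] = 2.6601, γ^t·E[r] = 1.089575, running G = 8.059575
t=5: π = [0.1406, 0.1607, 0.1250, 0.2178, 0.1819, 0.1740], E[r] = 2.6605, γ^t·E[r] = 0.871805, running G = 8.931380
t=6: π = [0.1406, 0.1607, 0.1250, 0.2178, 0.1819, 0.1740], E[r] = 2.6605, γ^t·E[r] = 0.697445, running G = 9.628825
t=7: π = [0.1406, 0.1607, 0.1250, 0.2178, 0.1819, 0.1740], E[r] = 2.6605, γ^t·E[r] = 0.557956, running G = 10.186781
t=8: π = [0.1406, 0.1607, 0.1250, 0.2178, 0.1819, 0.1740], E[r] = 2.6605, γ^t·E[r] = 0.446365, running G = 10.633146

G = 10.6331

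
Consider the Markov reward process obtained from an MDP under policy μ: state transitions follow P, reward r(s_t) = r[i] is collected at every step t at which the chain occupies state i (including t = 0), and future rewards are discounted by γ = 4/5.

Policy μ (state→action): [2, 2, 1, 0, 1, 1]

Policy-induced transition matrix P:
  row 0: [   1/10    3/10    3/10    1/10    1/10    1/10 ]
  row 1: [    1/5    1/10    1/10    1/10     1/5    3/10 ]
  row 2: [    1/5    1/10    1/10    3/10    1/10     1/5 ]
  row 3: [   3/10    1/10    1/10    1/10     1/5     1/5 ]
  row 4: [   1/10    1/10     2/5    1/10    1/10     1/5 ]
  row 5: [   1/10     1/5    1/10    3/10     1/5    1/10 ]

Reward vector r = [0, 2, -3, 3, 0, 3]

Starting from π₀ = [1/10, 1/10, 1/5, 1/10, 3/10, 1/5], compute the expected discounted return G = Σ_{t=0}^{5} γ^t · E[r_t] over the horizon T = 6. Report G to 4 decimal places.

t=0: π = [0.1000, 0.1000, 0.2000, 0.1000, 0.3000, 0.2000], E[r] = 0.5000, γ^t·E[r] = 0.500000, running G = 0.500000
t=1: π = [0.1500, 0.1400, 0.2100, 0.1800, 0.1400, 0.1800], E[r] = 0.7300, γ^t·E[r] = 0.584000, running G = 1.084000
t=2: π = [0.1710, 0.1480, 0.1720, 0.1780, 0.1500, 0.1810], E[r] = 0.8570, γ^t·E[r] = 0.548480, running G = 1.632480
t=3: π = [0.1676, 0.1523, 0.1792, 0.1706, 0.1507, 0.1796], E[r] = 0.8176, γ^t·E[r] = 0.418611, running G = 2.051091
t=4: π = [0.1673, 0.1515, 0.1787, 0.1718, 0.1503, 0.1805], E[r] = 0.8236, γ^t·E[r] = 0.337338, running G = 2.388430
t=5: π = [0.1674, 0.1515, 0.1785, 0.1718, 0.1504, 0.1804], E[r] = 0.8241, γ^t·E[r] = 0.270034, running G = 2.658463

G = 2.6585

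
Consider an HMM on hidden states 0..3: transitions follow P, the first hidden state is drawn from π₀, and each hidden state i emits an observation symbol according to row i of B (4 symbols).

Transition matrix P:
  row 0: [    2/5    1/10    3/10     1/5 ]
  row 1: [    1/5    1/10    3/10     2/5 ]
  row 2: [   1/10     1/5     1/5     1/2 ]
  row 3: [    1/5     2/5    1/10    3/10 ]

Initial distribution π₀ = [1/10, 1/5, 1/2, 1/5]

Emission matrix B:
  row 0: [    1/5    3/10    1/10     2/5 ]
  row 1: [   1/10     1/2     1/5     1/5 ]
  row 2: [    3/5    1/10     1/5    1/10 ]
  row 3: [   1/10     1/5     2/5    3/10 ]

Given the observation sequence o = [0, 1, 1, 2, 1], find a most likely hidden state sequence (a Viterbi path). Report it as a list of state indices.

t=0: δ = [2.000e-02, 2.000e-02, 3.000e-01, 2.000e-02]  (obs o_0=0)
t=1: δ = [9.000e-03, 3.000e-02, 6.000e-03, 3.000e-02]  ψ = [2, 2, 2, 2]  (obs o_1=1)
t=2: δ = [1.800e-03, 6.000e-03, 9.000e-04, 2.400e-03]  ψ = [1, 3, 1, 1]  (obs o_2=1)
t=3: δ = [1.200e-04, 1.920e-04, 3.600e-04, 9.600e-04]  ψ = [1, 3, 1, 1]  (obs o_3=2)
t=4: δ = [5.760e-05, 1.920e-04, 9.600e-06, 5.760e-05]  ψ = [3, 3, 3, 3]  (obs o_4=1)
backtrack: best end state = 1; path = [2, 3, 1, 3, 1]

path = [2, 3, 1, 3, 1]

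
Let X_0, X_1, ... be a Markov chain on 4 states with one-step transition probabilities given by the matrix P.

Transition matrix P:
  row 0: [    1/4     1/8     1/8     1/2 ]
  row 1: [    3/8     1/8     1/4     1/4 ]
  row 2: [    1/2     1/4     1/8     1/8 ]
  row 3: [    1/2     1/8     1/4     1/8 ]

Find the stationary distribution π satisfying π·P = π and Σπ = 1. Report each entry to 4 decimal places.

Balance equations π_j = Σ_i π_i·P[i][j]:
  π_0 = 1/4·π_0 + 3/8·π_1 + 1/2·π_2 + 1/2·π_3
  π_1 = 1/8·π_0 + 1/8·π_1 + 1/4·π_2 + 1/8·π_3
  π_2 = 1/8·π_0 + 1/4·π_1 + 1/8·π_2 + 1/4·π_3
  normalize: π_0 + π_1 + π_2 + π_3 = 1
Solving the linear system gives exactly π = [277/719, 106/719, 129/719, 207/719].

π = [0.3853, 0.1474, 0.1794, 0.2879]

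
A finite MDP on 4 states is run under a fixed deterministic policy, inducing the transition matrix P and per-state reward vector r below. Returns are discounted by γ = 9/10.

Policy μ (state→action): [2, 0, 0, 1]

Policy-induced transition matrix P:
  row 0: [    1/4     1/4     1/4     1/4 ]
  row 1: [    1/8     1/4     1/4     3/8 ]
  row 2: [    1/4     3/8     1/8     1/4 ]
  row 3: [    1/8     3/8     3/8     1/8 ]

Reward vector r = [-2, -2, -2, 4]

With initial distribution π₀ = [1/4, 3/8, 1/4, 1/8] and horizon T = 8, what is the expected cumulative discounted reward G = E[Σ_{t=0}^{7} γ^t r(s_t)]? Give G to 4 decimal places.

G = -3.2901

t=0: π = [0.2500, 0.3750, 0.2500, 0.1250], E[r] = -1.2500, γ^t·E[r] = -1.250000, running G = -1.250000
t=1: π = [0.1875, 0.2969, 0.2344, 0.2813], E[r] = -0.3125, γ^t·E[r] = -0.281250, running G = -1.531250
t=2: π = [0.1777, 0.3145, 0.2559, 0.2520], E[r] = -0.4883, γ^t·E[r] = -0.395508, running G = -1.926758
t=3: π = [0.1792, 0.3135, 0.2495, 0.2578], E[r] = -0.4531, γ^t·E[r] = -0.330328, running G = -2.257086
t=4: π = [0.1786, 0.3134, 0.2510, 0.2570], E[r] = -0.4583, γ^t·E[r] = -0.300659, running G = -2.557745
t=5: π = [0.1787, 0.3135, 0.2507, 0.2571], E[r] = -0.4577, γ^t·E[r] = -0.270242, running G = -2.827987
t=6: π = [0.1787, 0.3135, 0.2508, 0.2571], E[r] = -0.4577, γ^t·E[r] = -0.243224, running G = -3.071211
t=7: π = [0.1787, 0.3135, 0.2508, 0.2571], E[r] = -0.4577, γ^t·E[r] = -0.218910, running G = -3.290120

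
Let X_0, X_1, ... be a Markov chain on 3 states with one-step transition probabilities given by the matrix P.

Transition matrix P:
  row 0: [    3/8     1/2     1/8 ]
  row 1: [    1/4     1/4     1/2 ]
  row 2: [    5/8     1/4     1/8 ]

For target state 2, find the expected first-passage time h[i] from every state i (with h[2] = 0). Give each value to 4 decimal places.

h = [3.6364, 2.5455, 0.0000]

First-step conditioning: h[2] = 0; for i ≠ 2, h[i] = 1 + Σ_k P[i][k]·h[k].
  h[0] = 1 + 3/8·h[0] + 1/2·h[1]
  h[1] = 1 + 1/4·h[0] + 1/4·h[1]
Solving the 2×2 linear system over states ≠ 2 gives exactly h = [40/11, 28/11, 0] (h[2] = 0 is the target).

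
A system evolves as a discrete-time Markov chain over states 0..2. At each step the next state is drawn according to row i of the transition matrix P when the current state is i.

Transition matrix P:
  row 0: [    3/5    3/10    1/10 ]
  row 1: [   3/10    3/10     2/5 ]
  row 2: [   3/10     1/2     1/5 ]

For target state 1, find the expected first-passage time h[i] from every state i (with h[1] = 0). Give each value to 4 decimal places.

First-step conditioning: h[1] = 0; for i ≠ 1, h[i] = 1 + Σ_k P[i][k]·h[k].
  h[0] = 1 + 3/5·h[0] + 1/10·h[2]
  h[2] = 1 + 3/10·h[0] + 1/5·h[2]
Solving the 2×2 linear system over states ≠ 1 gives exactly h = [90/29, 0, 70/29] (h[1] = 0 is the target).

h = [3.1034, 0.0000, 2.4138]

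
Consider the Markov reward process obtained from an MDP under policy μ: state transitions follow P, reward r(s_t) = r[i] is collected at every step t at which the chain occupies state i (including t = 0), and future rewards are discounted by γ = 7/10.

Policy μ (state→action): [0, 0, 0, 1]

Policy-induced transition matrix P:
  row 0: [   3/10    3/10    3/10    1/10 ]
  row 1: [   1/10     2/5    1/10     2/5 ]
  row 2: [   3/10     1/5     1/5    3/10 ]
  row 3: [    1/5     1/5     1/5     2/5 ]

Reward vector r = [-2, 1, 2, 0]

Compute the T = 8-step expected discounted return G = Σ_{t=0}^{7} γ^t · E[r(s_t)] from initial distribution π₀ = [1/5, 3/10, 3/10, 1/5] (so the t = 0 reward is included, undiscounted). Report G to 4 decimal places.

t=0: π = [0.2000, 0.3000, 0.3000, 0.2000], E[r] = 0.5000, γ^t·E[r] = 0.500000, running G = 0.500000
t=1: π = [0.2200, 0.2800, 0.1900, 0.3100], E[r] = 0.2200, γ^t·E[r] = 0.154000, running G = 0.654000
t=2: π = [0.2130, 0.2780, 0.1940, 0.3150], E[r] = 0.2400, γ^t·E[r] = 0.117600, running G = 0.771600
t=3: π = [0.2129, 0.2769, 0.1935, 0.3167], E[r] = 0.2381, γ^t·E[r] = 0.081668, running G = 0.853268
t=4: π = [0.2130, 0.2767, 0.1936, 0.3168], E[r] = 0.2380, γ^t·E[r] = 0.057137, running G = 0.910405
t=5: π = [0.2130, 0.2766, 0.1936, 0.3168], E[r] = 0.2379, γ^t·E[r] = 0.039985, running G = 0.950390
t=6: π = [0.2130, 0.2766, 0.1936, 0.3167], E[r] = 0.2379, γ^t·E[r] = 0.027989, running G = 0.978379
t=7: π = [0.2130, 0.2766, 0.1936, 0.3167], E[r] = 0.2379, γ^t·E[r] = 0.019592, running G = 0.997971

G = 0.9980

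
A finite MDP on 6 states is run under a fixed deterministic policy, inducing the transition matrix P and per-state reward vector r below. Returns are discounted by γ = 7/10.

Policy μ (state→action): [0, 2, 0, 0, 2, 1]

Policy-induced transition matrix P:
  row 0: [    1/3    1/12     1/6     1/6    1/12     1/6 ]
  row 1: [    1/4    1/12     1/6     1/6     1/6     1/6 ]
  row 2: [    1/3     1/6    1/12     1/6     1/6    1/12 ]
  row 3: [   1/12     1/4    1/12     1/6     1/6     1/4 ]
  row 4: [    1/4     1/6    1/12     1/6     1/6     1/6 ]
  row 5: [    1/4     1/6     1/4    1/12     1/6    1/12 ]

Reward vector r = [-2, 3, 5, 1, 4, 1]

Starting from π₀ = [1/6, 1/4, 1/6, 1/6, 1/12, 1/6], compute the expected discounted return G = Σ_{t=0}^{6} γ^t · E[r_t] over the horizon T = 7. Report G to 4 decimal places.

G = 5.0973

t=0: π = [0.1667, 0.2500, 0.1667, 0.1667, 0.0833, 0.1667], E[r] = 1.9167, γ^t·E[r] = 1.916667, running G = 1.916667
t=1: π = [0.2500, 0.1458, 0.1458, 0.1528, 0.1528, 0.1528], E[r] = 1.5833, γ^t·E[r] = 1.108333, running G = 3.025000
t=2: π = [0.2575, 0.1464, 0.1418, 0.1539, 0.1458, 0.1545], E[r] = 1.5249, γ^t·E[r] = 0.747193, running G = 3.772193
t=3: π = [0.2576, 0.1458, 0.1427, 0.1538, 0.1452, 0.1548], E[r] = 1.5254, γ^t·E[r] = 0.523217, running G = 4.295411
t=4: π = [0.2577, 0.1459, 0.1428, 0.1538, 0.1452, 0.1547], E[r] = 1.5251, γ^t·E[r] = 0.366186, running G = 4.661597
t=5: π = [0.2577, 0.1458, 0.1427, 0.1538, 0.1452, 0.1547], E[r] = 1.5250, γ^t·E[r] = 0.256309, running G = 4.917906
t=6: π = [0.2577, 0.1458, 0.1427, 0.1538, 0.1452, 0.1547], E[r] = 1.5250, γ^t·E[r] = 0.179417, running G = 5.097323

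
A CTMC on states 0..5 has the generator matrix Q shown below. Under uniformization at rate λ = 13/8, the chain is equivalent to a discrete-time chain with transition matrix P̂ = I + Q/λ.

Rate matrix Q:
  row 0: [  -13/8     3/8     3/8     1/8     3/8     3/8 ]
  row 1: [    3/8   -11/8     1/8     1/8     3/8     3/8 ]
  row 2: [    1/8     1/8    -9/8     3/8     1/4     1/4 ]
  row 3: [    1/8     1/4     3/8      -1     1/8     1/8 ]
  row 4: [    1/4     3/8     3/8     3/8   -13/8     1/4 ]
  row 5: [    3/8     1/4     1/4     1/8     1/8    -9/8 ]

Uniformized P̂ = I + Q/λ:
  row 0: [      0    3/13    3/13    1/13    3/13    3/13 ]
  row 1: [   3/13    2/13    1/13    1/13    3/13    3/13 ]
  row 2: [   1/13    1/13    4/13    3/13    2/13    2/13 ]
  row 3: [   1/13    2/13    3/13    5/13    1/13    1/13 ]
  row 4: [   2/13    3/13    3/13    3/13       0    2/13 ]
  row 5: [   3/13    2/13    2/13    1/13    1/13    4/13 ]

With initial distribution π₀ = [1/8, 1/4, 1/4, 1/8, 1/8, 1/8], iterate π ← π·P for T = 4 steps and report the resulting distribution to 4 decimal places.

t=0: π = [0.1250, 0.2500, 0.2500, 0.1250, 0.1250, 0.1250]
t=1: π = [0.1346, 0.1538, 0.2019, 0.1731, 0.1442, 0.1923]
t=2: π = [0.1309, 0.1598, 0.2078, 0.1834, 0.1257, 0.1923]
t=3: π = [0.1307, 0.1576, 0.2074, 0.1847, 0.1280, 0.1917]
t=4: π = [0.1304, 0.1578, 0.2077, 0.1853, 0.1274, 0.1913]

π = [0.1304, 0.1578, 0.2077, 0.1853, 0.1274, 0.1913]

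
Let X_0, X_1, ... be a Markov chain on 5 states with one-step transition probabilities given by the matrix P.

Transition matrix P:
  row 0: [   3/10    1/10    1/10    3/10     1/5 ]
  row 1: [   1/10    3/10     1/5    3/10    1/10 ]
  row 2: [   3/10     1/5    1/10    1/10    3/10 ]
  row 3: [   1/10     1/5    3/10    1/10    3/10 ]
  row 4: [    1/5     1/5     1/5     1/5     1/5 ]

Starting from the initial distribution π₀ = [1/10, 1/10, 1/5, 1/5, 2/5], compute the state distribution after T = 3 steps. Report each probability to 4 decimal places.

t=0: π = [0.1000, 0.1000, 0.2000, 0.2000, 0.4000]
t=1: π = [0.2000, 0.2000, 0.1900, 0.1800, 0.2300]
t=2: π = [0.2010, 0.2000, 0.1790, 0.2030, 0.2170]
t=3: π = [0.1977, 0.1999, 0.1823, 0.2019, 0.2182]

π = [0.1977, 0.1999, 0.1823, 0.2019, 0.2182]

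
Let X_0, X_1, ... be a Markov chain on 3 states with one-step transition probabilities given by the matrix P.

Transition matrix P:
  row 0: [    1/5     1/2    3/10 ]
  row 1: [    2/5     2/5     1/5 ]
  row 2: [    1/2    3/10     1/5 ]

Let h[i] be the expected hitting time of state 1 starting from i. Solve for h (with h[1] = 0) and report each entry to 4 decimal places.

h = [2.2449, 0.0000, 2.6531]

First-step conditioning: h[1] = 0; for i ≠ 1, h[i] = 1 + Σ_k P[i][k]·h[k].
  h[0] = 1 + 1/5·h[0] + 3/10·h[2]
  h[2] = 1 + 1/2·h[0] + 1/5·h[2]
Solving the 2×2 linear system over states ≠ 1 gives exactly h = [110/49, 0, 130/49] (h[1] = 0 is the target).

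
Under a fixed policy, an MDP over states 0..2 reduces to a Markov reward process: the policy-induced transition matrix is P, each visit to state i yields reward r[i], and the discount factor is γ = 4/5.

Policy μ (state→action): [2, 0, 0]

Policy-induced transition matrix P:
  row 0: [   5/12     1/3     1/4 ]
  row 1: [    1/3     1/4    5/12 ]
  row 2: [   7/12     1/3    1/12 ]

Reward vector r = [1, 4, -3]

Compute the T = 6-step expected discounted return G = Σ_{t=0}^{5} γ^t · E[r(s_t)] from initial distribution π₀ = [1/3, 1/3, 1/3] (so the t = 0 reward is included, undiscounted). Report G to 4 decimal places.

G = 3.0796

t=0: π = [0.3333, 0.3333, 0.3333], E[r] = 0.6667, γ^t·E[r] = 0.666667, running G = 0.666667
t=1: π = [0.4444, 0.3056, 0.2500], E[r] = 0.9167, γ^t·E[r] = 0.733333, running G = 1.400000
t=2: π = [0.4329, 0.3079, 0.2593], E[r] = 0.8866, γ^t·E[r] = 0.567407, running G = 1.967407
t=3: π = [0.4342, 0.3077, 0.2581], E[r] = 0.8906, γ^t·E[r] = 0.456000, running G = 2.423407
t=4: π = [0.4340, 0.3077, 0.2583], E[r] = 0.8900, γ^t·E[r] = 0.364556, running G = 2.787964
t=5: π = [0.4341, 0.3077, 0.2582], E[r] = 0.8901, γ^t·E[r] = 0.291675, running G = 3.079639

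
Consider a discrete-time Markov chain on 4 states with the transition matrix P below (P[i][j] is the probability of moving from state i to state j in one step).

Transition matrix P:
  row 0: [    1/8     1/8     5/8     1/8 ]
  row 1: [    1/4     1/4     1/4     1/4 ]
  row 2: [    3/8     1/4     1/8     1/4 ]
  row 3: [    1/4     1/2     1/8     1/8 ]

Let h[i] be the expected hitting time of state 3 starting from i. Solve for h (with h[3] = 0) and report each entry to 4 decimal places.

h = [5.1176, 4.5882, 4.6471, 0.0000]

First-step conditioning: h[3] = 0; for i ≠ 3, h[i] = 1 + Σ_k P[i][k]·h[k].
  h[0] = 1 + 1/8·h[0] + 1/8·h[1] + 5/8·h[2]
  h[1] = 1 + 1/4·h[0] + 1/4·h[1] + 1/4·h[2]
  h[2] = 1 + 3/8·h[0] + 1/4·h[1] + 1/8·h[2]
Solving the 3×3 linear system over states ≠ 3 gives exactly h = [87/17, 78/17, 79/17, 0] (h[3] = 0 is the target).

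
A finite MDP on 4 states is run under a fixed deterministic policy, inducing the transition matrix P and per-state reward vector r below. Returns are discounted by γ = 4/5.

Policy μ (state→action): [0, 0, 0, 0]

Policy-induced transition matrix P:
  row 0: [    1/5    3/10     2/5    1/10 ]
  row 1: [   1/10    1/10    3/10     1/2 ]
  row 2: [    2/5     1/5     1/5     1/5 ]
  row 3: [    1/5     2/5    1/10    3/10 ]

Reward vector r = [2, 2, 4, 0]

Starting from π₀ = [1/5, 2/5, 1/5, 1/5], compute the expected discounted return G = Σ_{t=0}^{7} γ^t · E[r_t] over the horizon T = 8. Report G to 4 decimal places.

t=0: π = [0.2000, 0.4000, 0.2000, 0.2000], E[r] = 2.0000, γ^t·E[r] = 2.000000, running G = 2.000000
t=1: π = [0.2000, 0.2200, 0.2600, 0.3200], E[r] = 1.8800, γ^t·E[r] = 1.504000, running G = 3.504000
t=2: π = [0.2300, 0.2620, 0.2300, 0.2780], E[r] = 1.9040, γ^t·E[r] = 1.218560, running G = 4.722560
t=3: π = [0.2198, 0.2524, 0.2444, 0.2834], E[r] = 1.9220, γ^t·E[r] = 0.984064, running G = 5.706624
t=4: π = [0.2236, 0.2534, 0.2409, 0.2821], E[r] = 1.9176, γ^t·E[r] = 0.785433, running G = 6.492057
t=5: π = [0.2228, 0.2534, 0.2419, 0.2819], E[r] = 1.9200, γ^t·E[r] = 0.629140, running G = 7.121197
t=6: π = [0.2230, 0.2533, 0.2417, 0.2819], E[r] = 1.9196, γ^t·E[r] = 0.503205, running G = 7.624402
t=7: π = [0.2230, 0.2534, 0.2417, 0.2819], E[r] = 1.9197, γ^t·E[r] = 0.402594, running G = 8.026996

G = 8.0270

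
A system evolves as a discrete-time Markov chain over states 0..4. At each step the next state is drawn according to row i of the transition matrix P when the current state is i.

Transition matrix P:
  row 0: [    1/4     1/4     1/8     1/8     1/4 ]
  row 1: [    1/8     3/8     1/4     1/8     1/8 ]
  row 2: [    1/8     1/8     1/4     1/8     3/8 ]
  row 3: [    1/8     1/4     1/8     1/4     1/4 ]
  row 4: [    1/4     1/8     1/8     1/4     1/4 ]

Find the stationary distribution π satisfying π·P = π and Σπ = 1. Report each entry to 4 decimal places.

Balance equations π_j = Σ_i π_i·P[i][j]:
  π_0 = 1/4·π_0 + 1/8·π_1 + 1/8·π_2 + 1/8·π_3 + 1/4·π_4
  π_1 = 1/4·π_0 + 3/8·π_1 + 1/8·π_2 + 1/4·π_3 + 1/8·π_4
  π_2 = 1/8·π_0 + 1/4·π_1 + 1/4·π_2 + 1/8·π_3 + 1/8·π_4
  π_3 = 1/8·π_0 + 1/8·π_1 + 1/8·π_2 + 1/4·π_3 + 1/4·π_4
  normalize: π_0 + π_1 + π_2 + π_3 + π_4 = 1
Solving the linear system gives exactly π = [35/197, 89/394, 69/394, 35/197, 48/197].

π = [0.1777, 0.2259, 0.1751, 0.1777, 0.2437]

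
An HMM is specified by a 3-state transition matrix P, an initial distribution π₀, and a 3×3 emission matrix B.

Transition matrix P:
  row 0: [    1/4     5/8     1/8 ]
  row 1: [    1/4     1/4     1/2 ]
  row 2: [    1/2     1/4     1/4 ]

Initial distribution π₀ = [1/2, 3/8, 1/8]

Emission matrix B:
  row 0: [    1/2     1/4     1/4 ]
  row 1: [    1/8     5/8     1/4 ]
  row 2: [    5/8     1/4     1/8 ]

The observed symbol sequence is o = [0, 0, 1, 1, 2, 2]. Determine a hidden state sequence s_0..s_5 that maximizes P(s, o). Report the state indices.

path = [0, 0, 1, 2, 0, 1]

t=0: δ = [2.500e-01, 4.688e-02, 7.812e-02]  (obs o_0=0)
t=1: δ = [3.125e-02, 1.953e-02, 1.953e-02]  ψ = [0, 0, 0]  (obs o_1=0)
t=2: δ = [2.441e-03, 1.221e-02, 2.441e-03]  ψ = [2, 0, 1]  (obs o_2=1)
t=3: δ = [7.629e-04, 1.907e-03, 1.526e-03]  ψ = [1, 1, 1]  (obs o_3=1)
t=4: δ = [1.907e-04, 1.192e-04, 1.192e-04]  ψ = [2, 0, 1]  (obs o_4=2)
t=5: δ = [1.490e-05, 2.980e-05, 7.451e-06]  ψ = [2, 0, 1]  (obs o_5=2)
backtrack: best end state = 1; path = [0, 0, 1, 2, 0, 1]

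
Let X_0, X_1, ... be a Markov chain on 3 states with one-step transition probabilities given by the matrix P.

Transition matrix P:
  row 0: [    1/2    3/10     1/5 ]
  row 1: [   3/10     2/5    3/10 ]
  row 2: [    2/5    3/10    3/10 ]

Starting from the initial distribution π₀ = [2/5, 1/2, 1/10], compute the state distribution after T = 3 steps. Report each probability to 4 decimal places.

π = [0.4069, 0.3335, 0.2596]

t=0: π = [0.4000, 0.5000, 0.1000]
t=1: π = [0.3900, 0.3500, 0.2600]
t=2: π = [0.4040, 0.3350, 0.2610]
t=3: π = [0.4069, 0.3335, 0.2596]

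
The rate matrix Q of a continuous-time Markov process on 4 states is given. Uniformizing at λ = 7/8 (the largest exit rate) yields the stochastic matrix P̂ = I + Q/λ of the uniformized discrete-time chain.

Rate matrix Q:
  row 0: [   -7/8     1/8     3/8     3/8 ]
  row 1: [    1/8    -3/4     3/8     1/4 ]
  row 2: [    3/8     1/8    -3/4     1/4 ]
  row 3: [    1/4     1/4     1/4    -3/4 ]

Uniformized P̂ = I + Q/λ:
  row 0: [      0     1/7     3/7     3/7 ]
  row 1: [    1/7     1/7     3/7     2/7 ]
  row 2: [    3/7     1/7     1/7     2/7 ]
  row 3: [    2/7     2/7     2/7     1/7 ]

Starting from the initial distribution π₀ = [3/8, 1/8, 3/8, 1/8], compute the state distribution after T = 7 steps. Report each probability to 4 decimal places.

t=0: π = [0.3750, 0.1250, 0.3750, 0.1250]
t=1: π = [0.2143, 0.1607, 0.3036, 0.3214]
t=2: π = [0.2449, 0.1888, 0.2959, 0.2704]
t=3: π = [0.2310, 0.1815, 0.3054, 0.2821]
t=4: π = [0.2374, 0.1832, 0.3010, 0.2784]
t=5: π = [0.2347, 0.1826, 0.3028, 0.2799]
t=6: π = [0.2358, 0.1828, 0.3021, 0.2793]
t=7: π = [0.2354, 0.1828, 0.3024, 0.2795]

π = [0.2354, 0.1828, 0.3024, 0.2795]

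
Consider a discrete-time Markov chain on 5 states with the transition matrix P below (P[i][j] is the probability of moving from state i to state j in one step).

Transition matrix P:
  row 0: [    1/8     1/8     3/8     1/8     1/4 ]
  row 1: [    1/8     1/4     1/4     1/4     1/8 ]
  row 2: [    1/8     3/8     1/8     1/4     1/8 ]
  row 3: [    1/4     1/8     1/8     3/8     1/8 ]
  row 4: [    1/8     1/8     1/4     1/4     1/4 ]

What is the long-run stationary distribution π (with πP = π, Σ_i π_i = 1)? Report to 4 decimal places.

π = [0.1579, 0.2030, 0.2105, 0.2632, 0.1654]

Balance equations π_j = Σ_i π_i·P[i][j]:
  π_0 = 1/8·π_0 + 1/8·π_1 + 1/8·π_2 + 1/4·π_3 + 1/8·π_4
  π_1 = 1/8·π_0 + 1/4·π_1 + 3/8·π_2 + 1/8·π_3 + 1/8·π_4
  π_2 = 3/8·π_0 + 1/4·π_1 + 1/8·π_2 + 1/8·π_3 + 1/4·π_4
  π_3 = 1/8·π_0 + 1/4·π_1 + 1/4·π_2 + 3/8·π_3 + 1/4·π_4
  normalize: π_0 + π_1 + π_2 + π_3 + π_4 = 1
Solving the linear system gives exactly π = [3/19, 27/133, 4/19, 5/19, 22/133].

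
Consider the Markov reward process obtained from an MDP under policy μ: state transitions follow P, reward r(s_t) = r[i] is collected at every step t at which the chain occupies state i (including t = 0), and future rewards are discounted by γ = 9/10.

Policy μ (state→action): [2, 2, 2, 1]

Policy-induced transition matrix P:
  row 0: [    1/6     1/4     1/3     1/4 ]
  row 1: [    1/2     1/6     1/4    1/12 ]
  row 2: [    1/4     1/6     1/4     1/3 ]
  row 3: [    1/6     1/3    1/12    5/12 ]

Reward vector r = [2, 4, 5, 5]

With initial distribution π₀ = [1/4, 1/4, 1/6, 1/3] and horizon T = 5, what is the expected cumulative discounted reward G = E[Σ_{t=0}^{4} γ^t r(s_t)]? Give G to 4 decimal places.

t=0: π = [0.2500, 0.2500, 0.1667, 0.3333], E[r] = 4.0000, γ^t·E[r] = 4.000000, running G = 4.000000
t=1: π = [0.2639, 0.2431, 0.2153, 0.2778], E[r] = 3.9653, γ^t·E[r] = 3.568750, running G = 7.568750
t=2: π = [0.2656, 0.2350, 0.2257, 0.2737], E[r] = 3.9682, γ^t·E[r] = 3.214219, running G = 10.782969
t=3: π = [0.2638, 0.2344, 0.2265, 0.2753], E[r] = 3.9742, γ^t·E[r] = 2.897191, running G = 13.680160
t=4: π = [0.2637, 0.2345, 0.2261, 0.2757], E[r] = 3.9744, γ^t·E[r] = 2.607617, running G = 16.287777

G = 16.2878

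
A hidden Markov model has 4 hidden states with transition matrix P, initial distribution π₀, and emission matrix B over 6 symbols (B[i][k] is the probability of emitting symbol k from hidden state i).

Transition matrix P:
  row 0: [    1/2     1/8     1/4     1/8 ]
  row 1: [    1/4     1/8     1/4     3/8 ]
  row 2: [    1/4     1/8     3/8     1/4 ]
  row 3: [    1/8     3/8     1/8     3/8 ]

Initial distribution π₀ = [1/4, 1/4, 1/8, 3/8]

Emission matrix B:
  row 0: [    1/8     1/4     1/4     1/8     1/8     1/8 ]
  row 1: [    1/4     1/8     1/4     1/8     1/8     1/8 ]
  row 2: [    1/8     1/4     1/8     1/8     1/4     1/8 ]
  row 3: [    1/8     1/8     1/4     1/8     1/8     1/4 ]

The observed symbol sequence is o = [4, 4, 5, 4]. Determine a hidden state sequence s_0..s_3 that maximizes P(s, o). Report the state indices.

path = [2, 2, 2, 2]

t=0: δ = [3.125e-02, 3.125e-02, 3.125e-02, 4.688e-02]  (obs o_0=4)
t=1: δ = [1.953e-03, 2.197e-03, 2.930e-03, 2.197e-03]  ψ = [0, 3, 2, 3]  (obs o_1=4)
t=2: δ = [1.221e-04, 1.030e-04, 1.373e-04, 2.060e-04]  ψ = [0, 3, 2, 1]  (obs o_2=5)
t=3: δ = [7.629e-06, 9.656e-06, 1.287e-05, 9.656e-06]  ψ = [0, 3, 2, 3]  (obs o_3=4)
backtrack: best end state = 2; path = [2, 2, 2, 2]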